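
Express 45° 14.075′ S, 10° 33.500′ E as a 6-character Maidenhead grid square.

Add 180° to longitude and 90° to latitude: 190.5583, 44.7654.
Field: lon ⌊190.5583/20⌋ = 9 → J; lat ⌊44.7654/10⌋ = 4 → E.
Square: lon ⌊10.5583/2⌋ = 5; lat ⌊4.7654/1⌋ = 4.
Subsquare: lon ⌊0.5583/0.0833333⌋ = 6 → g; lat ⌊0.7654/0.0416667⌋ = 18 → s.

JE54gs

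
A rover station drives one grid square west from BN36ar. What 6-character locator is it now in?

BN26xr

Longitude subsquare a = 0; −1 → -1, wraps to 23 = x, carry into square.
Longitude square 3; −1 → 2.
The latitude characters are unchanged.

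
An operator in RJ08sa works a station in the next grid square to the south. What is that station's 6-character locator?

RJ07sx

Latitude subsquare a = 0; −1 → -1, wraps to 23 = x, carry into square.
Latitude square 8; −1 → 7.
The longitude characters are unchanged.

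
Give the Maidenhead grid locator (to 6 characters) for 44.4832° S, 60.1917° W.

FE95vm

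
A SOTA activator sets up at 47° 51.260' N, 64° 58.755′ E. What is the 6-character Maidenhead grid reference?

Shift to the Maidenhead origin (180°W, 90°S): lon 244.9792, lat 137.8543.
Field (20°×10°, letters A–R): 244.9792/20 → 12 → M, 137.8543/10 → 13 → N; chars MN.
Square (2°×1°, digits 0–9): 4.9792/2 → 2, 7.8543/1 → 7; chars 27.
Subsquare (5′×2.5′, letters a–x): 0.9792/0.0833333 → 11 → l, 0.8543/0.0416667 → 20 → u; chars lu.

MN27lu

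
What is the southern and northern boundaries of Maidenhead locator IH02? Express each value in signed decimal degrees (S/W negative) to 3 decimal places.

-18.000, -17.000

Field I=8, H=7: +8·20° lon, +7·10° lat → SW at lon -20°, lat -20°.
Square 0, 2: +0·2° lon, +2·1° lat → SW at lon -20°, lat -18°.
Cell spans 2° lon × 1° lat.
south -18.000, north -17.000.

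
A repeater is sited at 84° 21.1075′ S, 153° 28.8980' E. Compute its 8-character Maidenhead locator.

QA65rp75

Offset from 180°W / 90°S: lon 333.48163°, lat 5.64821°.
Field: lon ⌊333.48163/20⌋ = 16 → Q; lat ⌊5.64821/10⌋ = 0 → A.
Square: lon ⌊13.48163/2⌋ = 6; lat ⌊5.64821/1⌋ = 5.
Subsquare: lon ⌊1.48163/0.0833333⌋ = 17 → r; lat ⌊0.64821/0.0416667⌋ = 15 → p.
Extended square: lon ⌊0.06497/0.00833333⌋ = 7; lat ⌊0.02321/0.00416667⌋ = 5.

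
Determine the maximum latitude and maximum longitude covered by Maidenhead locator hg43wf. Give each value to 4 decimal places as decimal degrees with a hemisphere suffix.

26.7500° S, 30.0833° W

Field H=7, G=6: +7·20° lon, +6·10° lat → SW at lon -40°, lat -30°.
Square 4, 3: +4·2° lon, +3·1° lat → SW at lon -32°, lat -27°.
Subsquare w=22, f=5: +22·0.0833333° lon, +5·0.0416667° lat → SW at lon -30.1667°, lat -26.7917°.
Cell spans 0.0833333° lon × 0.0416667° lat. NE corner is SW corner plus one full cell.
latitude 26.7500° S, longitude 30.0833° W.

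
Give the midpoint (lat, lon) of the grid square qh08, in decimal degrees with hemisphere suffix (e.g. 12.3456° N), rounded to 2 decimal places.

11.50° S, 141.00° E

Field Q=16, H=7: +16·20° lon, +7·10° lat → SW at lon 140°, lat -20°.
Square 0, 8: +0·2° lon, +8·1° lat → SW at lon 140°, lat -12°.
Cell spans 2° lon × 1° lat. Centre is SW corner plus half of each.
latitude 11.50° S, longitude 141.00° E.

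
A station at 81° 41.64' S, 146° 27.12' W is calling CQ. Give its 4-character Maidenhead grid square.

BA68

Offset from 180°W / 90°S: lon 33.55°, lat 8.31°.
Field (20°×10°, letters A–R): 33.55/20 → 1 → B, 8.31/10 → 0 → A; chars BA.
Square (2°×1°, digits 0–9): 13.55/2 → 6, 8.31/1 → 8; chars 68.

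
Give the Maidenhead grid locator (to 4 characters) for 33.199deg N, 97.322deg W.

Add 180° to longitude and 90° to latitude: 82.68, 123.20.
Field: lon ⌊82.68/20⌋ = 4 → E; lat ⌊123.20/10⌋ = 12 → M.
Square: lon ⌊2.68/2⌋ = 1; lat ⌊3.20/1⌋ = 3.

EM13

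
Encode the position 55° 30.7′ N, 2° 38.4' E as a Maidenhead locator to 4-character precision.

JO15

Add 180° to longitude and 90° to latitude: 182.64, 145.51.
Field: 182.64/20 → 9 → J, 145.51/10 → 14 → O; chars JO.
Square: 2.64/2 → 1, 5.51/1 → 5; chars 15.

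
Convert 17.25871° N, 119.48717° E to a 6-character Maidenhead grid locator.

OK97rg

Add 180° to longitude and 90° to latitude: 299.4872, 107.2587.
Field (20°×10°, letters A–R): lon ⌊299.4872/20⌋ = 14 → O; lat ⌊107.2587/10⌋ = 10 → K.
Square (2°×1°, digits 0–9): lon ⌊19.4872/2⌋ = 9; lat ⌊7.2587/1⌋ = 7.
Subsquare (5′×2.5′, letters a–x): lon ⌊1.4872/0.0833333⌋ = 17 → r; lat ⌊0.2587/0.0416667⌋ = 6 → g.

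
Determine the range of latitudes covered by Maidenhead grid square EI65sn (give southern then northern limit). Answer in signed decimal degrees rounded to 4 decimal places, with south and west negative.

Field E=4, I=8: +4·20° lon, +8·10° lat → SW at lon -100°, lat -10°.
Square 6, 5: +6·2° lon, +5·1° lat → SW at lon -88°, lat -5°.
Subsquare s=18, n=13: +18·0.0833333° lon, +13·0.0416667° lat → SW at lon -86.5°, lat -4.45833°.
Cell spans 0.0833333° lon × 0.0416667° lat.
south -4.4583, north -4.4167.

-4.4583, -4.4167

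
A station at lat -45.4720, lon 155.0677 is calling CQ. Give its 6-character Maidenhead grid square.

Shift to the Maidenhead origin (180°W, 90°S): lon 335.0677, lat 44.5280.
Field: 335.0677/20 → 16 → Q, 44.5280/10 → 4 → E; chars QE.
Square: 15.0677/2 → 7, 4.5280/1 → 4; chars 74.
Subsquare: 1.0677/0.0833333 → 12 → m, 0.5280/0.0416667 → 12 → m; chars mm.

QE74mm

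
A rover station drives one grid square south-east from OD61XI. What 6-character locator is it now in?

OD71ah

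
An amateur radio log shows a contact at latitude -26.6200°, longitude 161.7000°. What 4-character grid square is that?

Add 180° to longitude and 90° to latitude: 341.70, 63.38.
Field: lon ⌊341.70/20⌋ = 17 → R; lat ⌊63.38/10⌋ = 6 → G.
Square: lon ⌊1.70/2⌋ = 0; lat ⌊3.38/1⌋ = 3.

RG03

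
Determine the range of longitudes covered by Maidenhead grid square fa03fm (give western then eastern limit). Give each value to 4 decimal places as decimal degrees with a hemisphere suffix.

Field F=5, A=0: +5·20° lon, +0·10° lat → SW at lon -80°, lat -90°.
Square 0, 3: +0·2° lon, +3·1° lat → SW at lon -80°, lat -87°.
Subsquare f=5, m=12: +5·0.0833333° lon, +12·0.0416667° lat → SW at lon -79.5833°, lat -86.5°.
Cell spans 0.0833333° lon × 0.0416667° lat.
west 79.5833° W, east 79.5000° W.

79.5833° W, 79.5000° W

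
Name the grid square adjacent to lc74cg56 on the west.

Longitude extended square 5; −1 → 4.
The latitude characters are unchanged.

LC74cg46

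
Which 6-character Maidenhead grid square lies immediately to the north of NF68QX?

NF69qa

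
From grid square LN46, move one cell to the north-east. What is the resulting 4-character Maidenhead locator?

Longitude square 4; +1 → 5.
Latitude square 6; +1 → 7.

LN57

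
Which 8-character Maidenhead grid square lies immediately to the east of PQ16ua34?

PQ16ua44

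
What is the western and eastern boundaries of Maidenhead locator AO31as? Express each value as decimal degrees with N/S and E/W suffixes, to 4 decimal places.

174.0000° W, 173.9167° W

Field A=0, O=14: +0·20° lon, +14·10° lat → SW at lon -180°, lat 50°.
Square 3, 1: +3·2° lon, +1·1° lat → SW at lon -174°, lat 51°.
Subsquare a=0, s=18: +0·0.0833333° lon, +18·0.0416667° lat → SW at lon -174°, lat 51.75°.
Cell spans 0.0833333° lon × 0.0416667° lat.
west 174.0000° W, east 173.9167° W.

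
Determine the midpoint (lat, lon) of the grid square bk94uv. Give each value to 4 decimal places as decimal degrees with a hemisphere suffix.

14.8958° N, 140.2917° W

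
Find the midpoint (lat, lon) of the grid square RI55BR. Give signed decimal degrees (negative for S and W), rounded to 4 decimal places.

-4.2708, 170.1250

Field R=17, I=8: +17·20° lon, +8·10° lat → SW at lon 160°, lat -10°.
Square 5, 5: +5·2° lon, +5·1° lat → SW at lon 170°, lat -5°.
Subsquare b=1, r=17: +1·0.0833333° lon, +17·0.0416667° lat → SW at lon 170.083°, lat -4.29167°.
Cell spans 0.0833333° lon × 0.0416667° lat. Centre is SW corner plus half of each.
latitude -4.2708, longitude 170.1250.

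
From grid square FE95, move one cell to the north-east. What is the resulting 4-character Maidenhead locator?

GE06

Longitude square 9; +1 → 10, wraps to 0, carry into field.
Longitude field F = 5; +1 → 6 = G.
Latitude square 5; +1 → 6.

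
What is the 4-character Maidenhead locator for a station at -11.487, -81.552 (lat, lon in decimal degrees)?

Shift to the Maidenhead origin (180°W, 90°S): lon 98.45, lat 78.51.
Field: 98.45/20 → 4 → E, 78.51/10 → 7 → H; chars EH.
Square: 18.45/2 → 9, 8.51/1 → 8; chars 98.

EH98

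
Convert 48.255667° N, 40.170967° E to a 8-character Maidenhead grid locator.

LN08cg01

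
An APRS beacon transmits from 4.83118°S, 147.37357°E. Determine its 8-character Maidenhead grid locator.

Shift to the Maidenhead origin (180°W, 90°S): lon 327.37357, lat 85.16882.
Field: 327.37357/20 → 16 → Q, 85.16882/10 → 8 → I; chars QI.
Square: 7.37357/2 → 3, 5.16882/1 → 5; chars 35.
Subsquare: 1.37357/0.0833333 → 16 → q, 0.16882/0.0416667 → 4 → e; chars qe.
Extended square: 0.04024/0.00833333 → 4, 0.00215/0.00416667 → 0; chars 40.

QI35qe40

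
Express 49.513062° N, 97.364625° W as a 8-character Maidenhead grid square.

Offset from 180°W / 90°S: lon 82.63537°, lat 139.51306°.
Field: lon ⌊82.63537/20⌋ = 4 → E; lat ⌊139.51306/10⌋ = 13 → N.
Square: lon ⌊2.63537/2⌋ = 1; lat ⌊9.51306/1⌋ = 9.
Subsquare: lon ⌊0.63537/0.0833333⌋ = 7 → h; lat ⌊0.51306/0.0416667⌋ = 12 → m.
Extended square: lon ⌊0.05204/0.00833333⌋ = 6; lat ⌊0.01306/0.00416667⌋ = 3.

EN19hm63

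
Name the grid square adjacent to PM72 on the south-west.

Longitude square 7; −1 → 6.
Latitude square 2; −1 → 1.

PM61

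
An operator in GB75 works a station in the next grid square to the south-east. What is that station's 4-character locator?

GB84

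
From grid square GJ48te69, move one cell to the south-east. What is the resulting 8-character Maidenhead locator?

GJ48te78

Longitude extended square 6; +1 → 7.
Latitude extended square 9; −1 → 8.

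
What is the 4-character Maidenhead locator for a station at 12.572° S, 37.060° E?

KH87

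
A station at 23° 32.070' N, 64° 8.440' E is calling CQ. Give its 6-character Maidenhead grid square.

ML23bm

Offset from 180°W / 90°S: lon 244.1407°, lat 113.5345°.
Field (20°×10°, letters A–R): 244.1407/20 → 12 → M, 113.5345/10 → 11 → L; chars ML.
Square (2°×1°, digits 0–9): 4.1407/2 → 2, 3.5345/1 → 3; chars 23.
Subsquare (5′×2.5′, letters a–x): 0.1407/0.0833333 → 1 → b, 0.5345/0.0416667 → 12 → m; chars bm.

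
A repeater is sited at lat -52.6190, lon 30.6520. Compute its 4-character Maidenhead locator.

Offset from 180°W / 90°S: lon 210.65°, lat 37.38°.
Field (20°×10°, letters A–R): lon ⌊210.65/20⌋ = 10 → K; lat ⌊37.38/10⌋ = 3 → D.
Square (2°×1°, digits 0–9): lon ⌊10.65/2⌋ = 5; lat ⌊7.38/1⌋ = 7.

KD57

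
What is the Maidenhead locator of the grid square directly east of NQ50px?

NQ50qx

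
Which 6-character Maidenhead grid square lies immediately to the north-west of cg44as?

Longitude subsquare a = 0; −1 → -1, wraps to 23 = x, carry into square.
Longitude square 4; −1 → 3.
Latitude subsquare s = 18; +1 → 19 = t.

CG34xt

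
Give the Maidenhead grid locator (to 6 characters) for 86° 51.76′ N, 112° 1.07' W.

DR36xu

Offset from 180°W / 90°S: lon 67.9822°, lat 176.8627°.
Field: 67.9822/20 → 3 → D, 176.8627/10 → 17 → R; chars DR.
Square: 7.9822/2 → 3, 6.8627/1 → 6; chars 36.
Subsquare: 1.9822/0.0833333 → 23 → x, 0.8627/0.0416667 → 20 → u; chars xu.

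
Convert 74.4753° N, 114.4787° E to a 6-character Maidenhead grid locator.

Add 180° to longitude and 90° to latitude: 294.4787, 164.4753.
Field (20°×10°, letters A–R): lon ⌊294.4787/20⌋ = 14 → O; lat ⌊164.4753/10⌋ = 16 → Q.
Square (2°×1°, digits 0–9): lon ⌊14.4787/2⌋ = 7; lat ⌊4.4753/1⌋ = 4.
Subsquare (5′×2.5′, letters a–x): lon ⌊0.4787/0.0833333⌋ = 5 → f; lat ⌊0.4753/0.0416667⌋ = 11 → l.

OQ74fl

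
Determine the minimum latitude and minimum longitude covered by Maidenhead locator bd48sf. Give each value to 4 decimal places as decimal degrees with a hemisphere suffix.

Field B=1, D=3: +1·20° lon, +3·10° lat → SW at lon -160°, lat -60°.
Square 4, 8: +4·2° lon, +8·1° lat → SW at lon -152°, lat -52°.
Subsquare s=18, f=5: +18·0.0833333° lon, +5·0.0416667° lat → SW at lon -150.5°, lat -51.7917°.
latitude 51.7917° S, longitude 150.5000° W.

51.7917° S, 150.5000° W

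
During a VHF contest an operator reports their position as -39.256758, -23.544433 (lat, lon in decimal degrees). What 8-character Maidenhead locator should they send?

HF80fr48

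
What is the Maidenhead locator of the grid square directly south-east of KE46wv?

KE46xu

Longitude subsquare w = 22; +1 → 23 = x.
Latitude subsquare v = 21; −1 → 20 = u.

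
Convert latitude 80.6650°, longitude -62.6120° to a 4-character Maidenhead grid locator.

Add 180° to longitude and 90° to latitude: 117.39, 170.67.
Field: 117.39/20 → 5 → F, 170.67/10 → 17 → R; chars FR.
Square: 17.39/2 → 8, 0.67/1 → 0; chars 80.

FR80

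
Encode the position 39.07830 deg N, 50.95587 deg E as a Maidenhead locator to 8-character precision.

Offset from 180°W / 90°S: lon 230.95587°, lat 129.07830°.
Field (20°×10°, letters A–R): 230.95587/20 → 11 → L, 129.07830/10 → 12 → M; chars LM.
Square (2°×1°, digits 0–9): 10.95587/2 → 5, 9.07830/1 → 9; chars 59.
Subsquare (5′×2.5′, letters a–x): 0.95587/0.0833333 → 11 → l, 0.07830/0.0416667 → 1 → b; chars lb.
Extended square (30″×15″, digits 0–9): 0.03920/0.00833333 → 4, 0.03663/0.00416667 → 8; chars 48.

LM59lb48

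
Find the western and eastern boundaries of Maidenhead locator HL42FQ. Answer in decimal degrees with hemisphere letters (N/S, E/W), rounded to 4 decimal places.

31.5833° W, 31.5000° W

Field H=7, L=11: +7·20° lon, +11·10° lat → SW at lon -40°, lat 20°.
Square 4, 2: +4·2° lon, +2·1° lat → SW at lon -32°, lat 22°.
Subsquare f=5, q=16: +5·0.0833333° lon, +16·0.0416667° lat → SW at lon -31.5833°, lat 22.6667°.
Cell spans 0.0833333° lon × 0.0416667° lat.
west 31.5833° W, east 31.5000° W.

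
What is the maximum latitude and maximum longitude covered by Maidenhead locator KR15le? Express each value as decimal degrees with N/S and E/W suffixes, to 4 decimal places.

85.2083° N, 23.0000° E

Field K=10, R=17: +10·20° lon, +17·10° lat → SW at lon 20°, lat 80°.
Square 1, 5: +1·2° lon, +5·1° lat → SW at lon 22°, lat 85°.
Subsquare l=11, e=4: +11·0.0833333° lon, +4·0.0416667° lat → SW at lon 22.9167°, lat 85.1667°.
Cell spans 0.0833333° lon × 0.0416667° lat. NE corner is SW corner plus one full cell.
latitude 85.2083° N, longitude 23.0000° E.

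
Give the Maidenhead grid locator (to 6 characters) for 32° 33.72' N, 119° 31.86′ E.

OM92sn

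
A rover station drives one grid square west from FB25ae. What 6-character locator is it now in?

FB15xe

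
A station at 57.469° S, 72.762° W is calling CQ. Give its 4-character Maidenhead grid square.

FD32

Shift to the Maidenhead origin (180°W, 90°S): lon 107.24, lat 32.53.
Field: lon ⌊107.24/20⌋ = 5 → F; lat ⌊32.53/10⌋ = 3 → D.
Square: lon ⌊7.24/2⌋ = 3; lat ⌊2.53/1⌋ = 2.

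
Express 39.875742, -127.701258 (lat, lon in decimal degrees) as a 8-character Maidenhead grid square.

CM69dv50

Offset from 180°W / 90°S: lon 52.29874°, lat 129.87574°.
Field: lon ⌊52.29874/20⌋ = 2 → C; lat ⌊129.87574/10⌋ = 12 → M.
Square: lon ⌊12.29874/2⌋ = 6; lat ⌊9.87574/1⌋ = 9.
Subsquare: lon ⌊0.29874/0.0833333⌋ = 3 → d; lat ⌊0.87574/0.0416667⌋ = 21 → v.
Extended square: lon ⌊0.04874/0.00833333⌋ = 5; lat ⌊0.00074/0.00416667⌋ = 0.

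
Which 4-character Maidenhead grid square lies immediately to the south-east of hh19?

Longitude square 1; +1 → 2.
Latitude square 9; −1 → 8.

HH28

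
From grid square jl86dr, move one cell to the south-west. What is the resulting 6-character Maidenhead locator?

JL86cq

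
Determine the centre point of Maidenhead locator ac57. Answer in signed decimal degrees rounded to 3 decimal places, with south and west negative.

-62.500, -169.000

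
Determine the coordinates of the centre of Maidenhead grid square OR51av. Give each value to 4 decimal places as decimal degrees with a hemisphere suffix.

81.8958° N, 110.0417° E

Field O=14, R=17: +14·20° lon, +17·10° lat → SW at lon 100°, lat 80°.
Square 5, 1: +5·2° lon, +1·1° lat → SW at lon 110°, lat 81°.
Subsquare a=0, v=21: +0·0.0833333° lon, +21·0.0416667° lat → SW at lon 110°, lat 81.875°.
Cell spans 0.0833333° lon × 0.0416667° lat. Centre is SW corner plus half of each.
latitude 81.8958° N, longitude 110.0417° E.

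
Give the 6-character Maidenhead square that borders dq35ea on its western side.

DQ35da

Longitude subsquare e = 4; −1 → 3 = d.
The latitude characters are unchanged.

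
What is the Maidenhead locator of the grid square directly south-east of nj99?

Longitude square 9; +1 → 10, wraps to 0, carry into field.
Longitude field N = 13; +1 → 14 = O.
Latitude square 9; −1 → 8.

OJ08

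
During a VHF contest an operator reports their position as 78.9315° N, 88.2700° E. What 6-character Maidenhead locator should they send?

Shift to the Maidenhead origin (180°W, 90°S): lon 268.2700, lat 168.9315.
Field: lon ⌊268.2700/20⌋ = 13 → N; lat ⌊168.9315/10⌋ = 16 → Q.
Square: lon ⌊8.2700/2⌋ = 4; lat ⌊8.9315/1⌋ = 8.
Subsquare: lon ⌊0.2700/0.0833333⌋ = 3 → d; lat ⌊0.9315/0.0416667⌋ = 22 → w.

NQ48dw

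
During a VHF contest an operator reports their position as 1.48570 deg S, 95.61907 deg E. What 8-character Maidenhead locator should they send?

Offset from 180°W / 90°S: lon 275.61907°, lat 88.51430°.
Field: 275.61907/20 → 13 → N, 88.51430/10 → 8 → I; chars NI.
Square: 15.61907/2 → 7, 8.51430/1 → 8; chars 78.
Subsquare: 1.61907/0.0833333 → 19 → t, 0.51430/0.0416667 → 12 → m; chars tm.
Extended square: 0.03574/0.00833333 → 4, 0.01430/0.00416667 → 3; chars 43.

NI78tm43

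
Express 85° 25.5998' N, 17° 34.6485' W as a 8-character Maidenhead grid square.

Add 180° to longitude and 90° to latitude: 162.42253, 175.42666.
Field (20°×10°, letters A–R): lon ⌊162.42253/20⌋ = 8 → I; lat ⌊175.42666/10⌋ = 17 → R.
Square (2°×1°, digits 0–9): lon ⌊2.42253/2⌋ = 1; lat ⌊5.42666/1⌋ = 5.
Subsquare (5′×2.5′, letters a–x): lon ⌊0.42253/0.0833333⌋ = 5 → f; lat ⌊0.42666/0.0416667⌋ = 10 → k.
Extended square (30″×15″, digits 0–9): lon ⌊0.00586/0.00833333⌋ = 0; lat ⌊0.01000/0.00416667⌋ = 2.

IR15fk02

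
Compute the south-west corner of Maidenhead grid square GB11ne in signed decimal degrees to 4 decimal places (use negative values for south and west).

-78.8333, -56.9167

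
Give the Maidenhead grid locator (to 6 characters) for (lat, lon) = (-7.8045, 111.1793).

Offset from 180°W / 90°S: lon 291.1793°, lat 82.1955°.
Field: 291.1793/20 → 14 → O, 82.1955/10 → 8 → I; chars OI.
Square: 11.1793/2 → 5, 2.1955/1 → 2; chars 52.
Subsquare: 1.1793/0.0833333 → 14 → o, 0.1955/0.0416667 → 4 → e; chars oe.

OI52oe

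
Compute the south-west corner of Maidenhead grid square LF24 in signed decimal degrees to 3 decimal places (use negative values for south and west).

Field L=11, F=5: +11·20° lon, +5·10° lat → SW at lon 40°, lat -40°.
Square 2, 4: +2·2° lon, +4·1° lat → SW at lon 44°, lat -36°.
latitude -36.000, longitude 44.000.

-36.000, 44.000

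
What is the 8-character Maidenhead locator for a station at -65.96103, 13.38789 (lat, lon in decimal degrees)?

Shift to the Maidenhead origin (180°W, 90°S): lon 193.38789, lat 24.03897.
Field: 193.38789/20 → 9 → J, 24.03897/10 → 2 → C; chars JC.
Square: 13.38789/2 → 6, 4.03897/1 → 4; chars 64.
Subsquare: 1.38789/0.0833333 → 16 → q, 0.03897/0.0416667 → 0 → a; chars qa.
Extended square: 0.05456/0.00833333 → 6, 0.03897/0.00416667 → 9; chars 69.

JC64qa69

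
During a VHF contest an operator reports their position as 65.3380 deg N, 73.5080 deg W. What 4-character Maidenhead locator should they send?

FP35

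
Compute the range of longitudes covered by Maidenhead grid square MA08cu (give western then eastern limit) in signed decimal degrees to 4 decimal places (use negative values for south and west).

60.1667, 60.2500

Field M=12, A=0: +12·20° lon, +0·10° lat → SW at lon 60°, lat -90°.
Square 0, 8: +0·2° lon, +8·1° lat → SW at lon 60°, lat -82°.
Subsquare c=2, u=20: +2·0.0833333° lon, +20·0.0416667° lat → SW at lon 60.1667°, lat -81.1667°.
Cell spans 0.0833333° lon × 0.0416667° lat.
west 60.1667, east 60.2500.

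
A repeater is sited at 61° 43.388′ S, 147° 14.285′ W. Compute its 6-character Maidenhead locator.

BC68jg

Shift to the Maidenhead origin (180°W, 90°S): lon 32.7619, lat 28.2769.
Field: 32.7619/20 → 1 → B, 28.2769/10 → 2 → C; chars BC.
Square: 12.7619/2 → 6, 8.2769/1 → 8; chars 68.
Subsquare: 0.7619/0.0833333 → 9 → j, 0.2769/0.0416667 → 6 → g; chars jg.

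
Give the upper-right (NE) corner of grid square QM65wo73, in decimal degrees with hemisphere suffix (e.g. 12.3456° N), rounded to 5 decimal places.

35.60000° N, 153.90000° E

Field Q=16, M=12: +16·20° lon, +12·10° lat → SW at lon 140°, lat 30°.
Square 6, 5: +6·2° lon, +5·1° lat → SW at lon 152°, lat 35°.
Subsquare w=22, o=14: +22·0.0833333° lon, +14·0.0416667° lat → SW at lon 153.833°, lat 35.5833°.
Extended square 7, 3: +7·0.00833333° lon, +3·0.00416667° lat → SW at lon 153.892°, lat 35.5958°.
Cell spans 0.00833333° lon × 0.00416667° lat. NE corner is SW corner plus one full cell.
latitude 35.60000° N, longitude 153.90000° E.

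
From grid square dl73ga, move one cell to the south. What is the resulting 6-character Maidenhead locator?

DL72gx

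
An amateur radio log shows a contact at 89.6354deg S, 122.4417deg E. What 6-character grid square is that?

PA10fi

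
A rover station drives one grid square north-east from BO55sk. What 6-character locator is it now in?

BO55tl

Longitude subsquare s = 18; +1 → 19 = t.
Latitude subsquare k = 10; +1 → 11 = l.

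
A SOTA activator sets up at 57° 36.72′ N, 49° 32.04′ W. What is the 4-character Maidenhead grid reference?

GO57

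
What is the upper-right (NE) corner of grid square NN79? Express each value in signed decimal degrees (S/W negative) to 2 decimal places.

50.00, 96.00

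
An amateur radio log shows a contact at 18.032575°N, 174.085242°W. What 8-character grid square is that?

AK28wa97

Shift to the Maidenhead origin (180°W, 90°S): lon 5.91476, lat 108.03258.
Field: lon ⌊5.91476/20⌋ = 0 → A; lat ⌊108.03258/10⌋ = 10 → K.
Square: lon ⌊5.91476/2⌋ = 2; lat ⌊8.03258/1⌋ = 8.
Subsquare: lon ⌊1.91476/0.0833333⌋ = 22 → w; lat ⌊0.03258/0.0416667⌋ = 0 → a.
Extended square: lon ⌊0.08142/0.00833333⌋ = 9; lat ⌊0.03258/0.00416667⌋ = 7.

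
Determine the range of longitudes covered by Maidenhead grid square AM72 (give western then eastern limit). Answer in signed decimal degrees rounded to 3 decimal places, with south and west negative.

-166.000, -164.000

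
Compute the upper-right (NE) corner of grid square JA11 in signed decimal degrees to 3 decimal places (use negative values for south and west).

-88.000, 4.000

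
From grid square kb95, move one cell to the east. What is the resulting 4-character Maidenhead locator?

Longitude square 9; +1 → 10, wraps to 0, carry into field.
Longitude field K = 10; +1 → 11 = L.
The latitude characters are unchanged.

LB05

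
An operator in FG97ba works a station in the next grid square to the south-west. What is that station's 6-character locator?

FG96ax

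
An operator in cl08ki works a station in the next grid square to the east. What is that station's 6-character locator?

CL08li

Longitude subsquare k = 10; +1 → 11 = l.
The latitude characters are unchanged.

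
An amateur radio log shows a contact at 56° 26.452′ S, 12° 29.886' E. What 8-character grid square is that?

JD63fn94

Offset from 180°W / 90°S: lon 192.49810°, lat 33.55913°.
Field: 192.49810/20 → 9 → J, 33.55913/10 → 3 → D; chars JD.
Square: 12.49810/2 → 6, 3.55913/1 → 3; chars 63.
Subsquare: 0.49810/0.0833333 → 5 → f, 0.55913/0.0416667 → 13 → n; chars fn.
Extended square: 0.08143/0.00833333 → 9, 0.01747/0.00416667 → 4; chars 94.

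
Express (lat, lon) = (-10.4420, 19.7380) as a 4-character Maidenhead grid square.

JH99

Shift to the Maidenhead origin (180°W, 90°S): lon 199.74, lat 79.56.
Field: 199.74/20 → 9 → J, 79.56/10 → 7 → H; chars JH.
Square: 19.74/2 → 9, 9.56/1 → 9; chars 99.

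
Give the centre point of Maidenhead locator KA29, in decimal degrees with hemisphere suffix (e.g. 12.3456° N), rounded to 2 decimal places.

Field K=10, A=0: +10·20° lon, +0·10° lat → SW at lon 20°, lat -90°.
Square 2, 9: +2·2° lon, +9·1° lat → SW at lon 24°, lat -81°.
Cell spans 2° lon × 1° lat. Centre is SW corner plus half of each.
latitude 80.50° S, longitude 25.00° E.

80.50° S, 25.00° E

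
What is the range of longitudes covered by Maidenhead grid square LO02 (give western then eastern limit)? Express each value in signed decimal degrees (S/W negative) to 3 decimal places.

40.000, 42.000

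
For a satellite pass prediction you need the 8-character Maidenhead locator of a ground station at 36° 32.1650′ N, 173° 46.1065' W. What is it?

AM36cm78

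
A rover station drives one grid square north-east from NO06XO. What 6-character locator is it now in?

Longitude subsquare x = 23; +1 → 24, wraps to 0 = a, carry into square.
Longitude square 0; +1 → 1.
Latitude subsquare o = 14; +1 → 15 = p.

NO16ap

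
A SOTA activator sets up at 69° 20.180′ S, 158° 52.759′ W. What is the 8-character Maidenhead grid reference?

Offset from 180°W / 90°S: lon 21.12068°, lat 20.66367°.
Field: lon ⌊21.12068/20⌋ = 1 → B; lat ⌊20.66367/10⌋ = 2 → C.
Square: lon ⌊1.12068/2⌋ = 0; lat ⌊0.66367/1⌋ = 0.
Subsquare: lon ⌊1.12068/0.0833333⌋ = 13 → n; lat ⌊0.66367/0.0416667⌋ = 15 → p.
Extended square: lon ⌊0.03735/0.00833333⌋ = 4; lat ⌊0.03867/0.00416667⌋ = 9.

BC00np49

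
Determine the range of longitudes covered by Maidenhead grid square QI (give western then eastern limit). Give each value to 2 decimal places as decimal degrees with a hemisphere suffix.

Field Q=16, I=8: +16·20° lon, +8·10° lat → SW at lon 140°, lat -10°.
Cell spans 20° lon × 10° lat.
west 140.00° E, east 160.00° E.

140.00° E, 160.00° E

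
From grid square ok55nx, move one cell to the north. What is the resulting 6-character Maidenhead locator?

OK56na

Latitude subsquare x = 23; +1 → 24, wraps to 0 = a, carry into square.
Latitude square 5; +1 → 6.
The longitude characters are unchanged.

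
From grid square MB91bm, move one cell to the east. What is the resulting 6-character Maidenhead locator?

Longitude subsquare b = 1; +1 → 2 = c.
The latitude characters are unchanged.

MB91cm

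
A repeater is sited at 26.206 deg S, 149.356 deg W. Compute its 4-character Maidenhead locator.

BG53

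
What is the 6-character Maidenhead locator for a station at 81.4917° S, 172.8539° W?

Add 180° to longitude and 90° to latitude: 7.1461, 8.5083.
Field: 7.1461/20 → 0 → A, 8.5083/10 → 0 → A; chars AA.
Square: 7.1461/2 → 3, 8.5083/1 → 8; chars 38.
Subsquare: 1.1461/0.0833333 → 13 → n, 0.5083/0.0416667 → 12 → m; chars nm.

AA38nm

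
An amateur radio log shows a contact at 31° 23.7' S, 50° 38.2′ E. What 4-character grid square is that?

Add 180° to longitude and 90° to latitude: 230.64, 58.61.
Field: 230.64/20 → 11 → L, 58.61/10 → 5 → F; chars LF.
Square: 10.64/2 → 5, 8.61/1 → 8; chars 58.

LF58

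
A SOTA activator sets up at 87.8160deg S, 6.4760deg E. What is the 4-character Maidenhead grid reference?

JA32

Add 180° to longitude and 90° to latitude: 186.48, 2.18.
Field: 186.48/20 → 9 → J, 2.18/10 → 0 → A; chars JA.
Square: 6.48/2 → 3, 2.18/1 → 2; chars 32.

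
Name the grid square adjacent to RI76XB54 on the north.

RI76xb55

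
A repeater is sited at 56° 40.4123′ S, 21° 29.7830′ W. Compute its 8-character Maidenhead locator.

HD93gh08

Offset from 180°W / 90°S: lon 158.50362°, lat 33.32646°.
Field: 158.50362/20 → 7 → H, 33.32646/10 → 3 → D; chars HD.
Square: 18.50362/2 → 9, 3.32646/1 → 3; chars 93.
Subsquare: 0.50362/0.0833333 → 6 → g, 0.32646/0.0416667 → 7 → h; chars gh.
Extended square: 0.00362/0.00833333 → 0, 0.03480/0.00416667 → 8; chars 08.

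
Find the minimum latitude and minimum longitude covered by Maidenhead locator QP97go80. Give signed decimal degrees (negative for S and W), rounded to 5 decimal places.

67.58333, 158.56667

Field Q=16, P=15: +16·20° lon, +15·10° lat → SW at lon 140°, lat 60°.
Square 9, 7: +9·2° lon, +7·1° lat → SW at lon 158°, lat 67°.
Subsquare g=6, o=14: +6·0.0833333° lon, +14·0.0416667° lat → SW at lon 158.5°, lat 67.5833°.
Extended square 8, 0: +8·0.00833333° lon, +0·0.00416667° lat → SW at lon 158.567°, lat 67.5833°.
latitude 67.58333, longitude 158.56667.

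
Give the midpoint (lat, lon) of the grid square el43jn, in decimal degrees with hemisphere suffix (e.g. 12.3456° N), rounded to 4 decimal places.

23.5625° N, 91.2083° W

Field E=4, L=11: +4·20° lon, +11·10° lat → SW at lon -100°, lat 20°.
Square 4, 3: +4·2° lon, +3·1° lat → SW at lon -92°, lat 23°.
Subsquare j=9, n=13: +9·0.0833333° lon, +13·0.0416667° lat → SW at lon -91.25°, lat 23.5417°.
Cell spans 0.0833333° lon × 0.0416667° lat. Centre is SW corner plus half of each.
latitude 23.5625° N, longitude 91.2083° W.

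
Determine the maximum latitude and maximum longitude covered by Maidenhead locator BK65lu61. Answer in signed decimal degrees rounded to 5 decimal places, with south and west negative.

Field B=1, K=10: +1·20° lon, +10·10° lat → SW at lon -160°, lat 10°.
Square 6, 5: +6·2° lon, +5·1° lat → SW at lon -148°, lat 15°.
Subsquare l=11, u=20: +11·0.0833333° lon, +20·0.0416667° lat → SW at lon -147.083°, lat 15.8333°.
Extended square 6, 1: +6·0.00833333° lon, +1·0.00416667° lat → SW at lon -147.033°, lat 15.8375°.
Cell spans 0.00833333° lon × 0.00416667° lat. NE corner is SW corner plus one full cell.
latitude 15.84167, longitude -147.02500.

15.84167, -147.02500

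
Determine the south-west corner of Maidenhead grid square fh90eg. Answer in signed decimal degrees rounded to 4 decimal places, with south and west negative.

-19.7500, -61.6667

Field F=5, H=7: +5·20° lon, +7·10° lat → SW at lon -80°, lat -20°.
Square 9, 0: +9·2° lon, +0·1° lat → SW at lon -62°, lat -20°.
Subsquare e=4, g=6: +4·0.0833333° lon, +6·0.0416667° lat → SW at lon -61.6667°, lat -19.75°.
latitude -19.7500, longitude -61.6667.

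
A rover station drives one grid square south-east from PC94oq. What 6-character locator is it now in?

Longitude subsquare o = 14; +1 → 15 = p.
Latitude subsquare q = 16; −1 → 15 = p.

PC94pp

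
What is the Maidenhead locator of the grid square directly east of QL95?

RL05

Longitude square 9; +1 → 10, wraps to 0, carry into field.
Longitude field Q = 16; +1 → 17 = R.
The latitude characters are unchanged.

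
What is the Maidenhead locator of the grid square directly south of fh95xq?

FH95xp

Latitude subsquare q = 16; −1 → 15 = p.
The longitude characters are unchanged.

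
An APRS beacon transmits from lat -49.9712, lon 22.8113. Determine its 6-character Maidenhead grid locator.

KE10ja

Shift to the Maidenhead origin (180°W, 90°S): lon 202.8113, lat 40.0288.
Field: lon ⌊202.8113/20⌋ = 10 → K; lat ⌊40.0288/10⌋ = 4 → E.
Square: lon ⌊2.8113/2⌋ = 1; lat ⌊0.0288/1⌋ = 0.
Subsquare: lon ⌊0.8113/0.0833333⌋ = 9 → j; lat ⌊0.0288/0.0416667⌋ = 0 → a.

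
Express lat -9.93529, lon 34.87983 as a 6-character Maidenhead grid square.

KI70kb

Shift to the Maidenhead origin (180°W, 90°S): lon 214.8798, lat 80.0647.
Field: lon ⌊214.8798/20⌋ = 10 → K; lat ⌊80.0647/10⌋ = 8 → I.
Square: lon ⌊14.8798/2⌋ = 7; lat ⌊0.0647/1⌋ = 0.
Subsquare: lon ⌊0.8798/0.0833333⌋ = 10 → k; lat ⌊0.0647/0.0416667⌋ = 1 → b.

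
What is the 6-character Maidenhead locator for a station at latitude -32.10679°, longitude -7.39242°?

Shift to the Maidenhead origin (180°W, 90°S): lon 172.6076, lat 57.8932.
Field: 172.6076/20 → 8 → I, 57.8932/10 → 5 → F; chars IF.
Square: 12.6076/2 → 6, 7.8932/1 → 7; chars 67.
Subsquare: 0.6076/0.0833333 → 7 → h, 0.8932/0.0416667 → 21 → v; chars hv.

IF67hv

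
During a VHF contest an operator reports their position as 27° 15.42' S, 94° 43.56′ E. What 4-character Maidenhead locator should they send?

NG72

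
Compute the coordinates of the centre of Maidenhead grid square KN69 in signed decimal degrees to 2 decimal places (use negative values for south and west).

49.50, 33.00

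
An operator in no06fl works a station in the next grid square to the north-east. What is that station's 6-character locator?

NO06gm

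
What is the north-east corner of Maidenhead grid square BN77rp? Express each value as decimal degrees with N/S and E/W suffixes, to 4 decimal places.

Field B=1, N=13: +1·20° lon, +13·10° lat → SW at lon -160°, lat 40°.
Square 7, 7: +7·2° lon, +7·1° lat → SW at lon -146°, lat 47°.
Subsquare r=17, p=15: +17·0.0833333° lon, +15·0.0416667° lat → SW at lon -144.583°, lat 47.625°.
Cell spans 0.0833333° lon × 0.0416667° lat. NE corner is SW corner plus one full cell.
latitude 47.6667° N, longitude 144.5000° W.

47.6667° N, 144.5000° W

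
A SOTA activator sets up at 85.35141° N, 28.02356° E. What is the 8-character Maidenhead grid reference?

Add 180° to longitude and 90° to latitude: 208.02356, 175.35141.
Field: lon ⌊208.02356/20⌋ = 10 → K; lat ⌊175.35141/10⌋ = 17 → R.
Square: lon ⌊8.02356/2⌋ = 4; lat ⌊5.35141/1⌋ = 5.
Subsquare: lon ⌊0.02356/0.0833333⌋ = 0 → a; lat ⌊0.35141/0.0416667⌋ = 8 → i.
Extended square: lon ⌊0.02356/0.00833333⌋ = 2; lat ⌊0.01808/0.00416667⌋ = 4.

KR45ai24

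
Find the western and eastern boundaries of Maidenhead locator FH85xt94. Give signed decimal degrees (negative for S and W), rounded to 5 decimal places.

-62.00833, -62.00000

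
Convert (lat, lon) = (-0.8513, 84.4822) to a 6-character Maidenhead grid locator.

NI29fd

Shift to the Maidenhead origin (180°W, 90°S): lon 264.4822, lat 89.1487.
Field: lon ⌊264.4822/20⌋ = 13 → N; lat ⌊89.1487/10⌋ = 8 → I.
Square: lon ⌊4.4822/2⌋ = 2; lat ⌊9.1487/1⌋ = 9.
Subsquare: lon ⌊0.4822/0.0833333⌋ = 5 → f; lat ⌊0.1487/0.0416667⌋ = 3 → d.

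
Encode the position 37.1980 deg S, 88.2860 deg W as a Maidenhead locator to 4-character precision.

EF52

Offset from 180°W / 90°S: lon 91.71°, lat 52.80°.
Field: lon ⌊91.71/20⌋ = 4 → E; lat ⌊52.80/10⌋ = 5 → F.
Square: lon ⌊11.71/2⌋ = 5; lat ⌊2.80/1⌋ = 2.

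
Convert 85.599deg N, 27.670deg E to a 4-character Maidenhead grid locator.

Shift to the Maidenhead origin (180°W, 90°S): lon 207.67, lat 175.60.
Field: lon ⌊207.67/20⌋ = 10 → K; lat ⌊175.60/10⌋ = 17 → R.
Square: lon ⌊7.67/2⌋ = 3; lat ⌊5.60/1⌋ = 5.

KR35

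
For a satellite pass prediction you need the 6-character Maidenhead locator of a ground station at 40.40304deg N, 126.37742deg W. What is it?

Shift to the Maidenhead origin (180°W, 90°S): lon 53.6226, lat 130.4030.
Field (20°×10°, letters A–R): lon ⌊53.6226/20⌋ = 2 → C; lat ⌊130.4030/10⌋ = 13 → N.
Square (2°×1°, digits 0–9): lon ⌊13.6226/2⌋ = 6; lat ⌊0.4030/1⌋ = 0.
Subsquare (5′×2.5′, letters a–x): lon ⌊1.6226/0.0833333⌋ = 19 → t; lat ⌊0.4030/0.0416667⌋ = 9 → j.

CN60tj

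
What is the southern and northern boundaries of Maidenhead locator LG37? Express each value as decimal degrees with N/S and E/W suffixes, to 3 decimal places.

Field L=11, G=6: +11·20° lon, +6·10° lat → SW at lon 40°, lat -30°.
Square 3, 7: +3·2° lon, +7·1° lat → SW at lon 46°, lat -23°.
Cell spans 2° lon × 1° lat.
south 23.000° S, north 22.000° S.

23.000° S, 22.000° S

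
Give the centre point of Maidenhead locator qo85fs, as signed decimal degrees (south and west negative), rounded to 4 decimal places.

55.7708, 156.4583

Field Q=16, O=14: +16·20° lon, +14·10° lat → SW at lon 140°, lat 50°.
Square 8, 5: +8·2° lon, +5·1° lat → SW at lon 156°, lat 55°.
Subsquare f=5, s=18: +5·0.0833333° lon, +18·0.0416667° lat → SW at lon 156.417°, lat 55.75°.
Cell spans 0.0833333° lon × 0.0416667° lat. Centre is SW corner plus half of each.
latitude 55.7708, longitude 156.4583.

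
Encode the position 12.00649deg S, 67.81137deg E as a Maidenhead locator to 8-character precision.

MH37vx78

Shift to the Maidenhead origin (180°W, 90°S): lon 247.81137, lat 77.99351.
Field: lon ⌊247.81137/20⌋ = 12 → M; lat ⌊77.99351/10⌋ = 7 → H.
Square: lon ⌊7.81137/2⌋ = 3; lat ⌊7.99351/1⌋ = 7.
Subsquare: lon ⌊1.81137/0.0833333⌋ = 21 → v; lat ⌊0.99351/0.0416667⌋ = 23 → x.
Extended square: lon ⌊0.06137/0.00833333⌋ = 7; lat ⌊0.03518/0.00416667⌋ = 8.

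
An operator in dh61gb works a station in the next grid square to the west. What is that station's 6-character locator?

Longitude subsquare g = 6; −1 → 5 = f.
The latitude characters are unchanged.

DH61fb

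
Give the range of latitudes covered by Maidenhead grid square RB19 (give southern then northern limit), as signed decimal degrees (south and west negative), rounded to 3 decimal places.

-71.000, -70.000

Field R=17, B=1: +17·20° lon, +1·10° lat → SW at lon 160°, lat -80°.
Square 1, 9: +1·2° lon, +9·1° lat → SW at lon 162°, lat -71°.
Cell spans 2° lon × 1° lat.
south -71.000, north -70.000.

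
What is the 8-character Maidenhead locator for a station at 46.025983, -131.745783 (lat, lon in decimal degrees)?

Shift to the Maidenhead origin (180°W, 90°S): lon 48.25422, lat 136.02598.
Field: 48.25422/20 → 2 → C, 136.02598/10 → 13 → N; chars CN.
Square: 8.25422/2 → 4, 6.02598/1 → 6; chars 46.
Subsquare: 0.25422/0.0833333 → 3 → d, 0.02598/0.0416667 → 0 → a; chars da.
Extended square: 0.00422/0.00833333 → 0, 0.02598/0.00416667 → 6; chars 06.

CN46da06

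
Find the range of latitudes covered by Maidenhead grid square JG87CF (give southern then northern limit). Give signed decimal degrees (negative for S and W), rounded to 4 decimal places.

-22.7917, -22.7500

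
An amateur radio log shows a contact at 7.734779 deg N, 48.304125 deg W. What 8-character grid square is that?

GJ57ur36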